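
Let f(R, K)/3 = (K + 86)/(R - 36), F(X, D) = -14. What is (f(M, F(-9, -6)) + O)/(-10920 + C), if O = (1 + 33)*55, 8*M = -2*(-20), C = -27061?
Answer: -57754/1177411 ≈ -0.049052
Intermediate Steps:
M = 5 (M = (-2*(-20))/8 = (⅛)*40 = 5)
f(R, K) = 3*(86 + K)/(-36 + R) (f(R, K) = 3*((K + 86)/(R - 36)) = 3*((86 + K)/(-36 + R)) = 3*(86 + K)/(-36 + R))
O = 1870 (O = 34*55 = 1870)
(f(M, F(-9, -6)) + O)/(-10920 + C) = (3*(86 - 14)/(-36 + 5) + 1870)/(-10920 - 27061) = (3*72/(-31) + 1870)/(-37981) = (3*(-1/31)*72 + 1870)*(-1/37981) = (-216/31 + 1870)*(-1/37981) = (57754/31)*(-1/37981) = -57754/1177411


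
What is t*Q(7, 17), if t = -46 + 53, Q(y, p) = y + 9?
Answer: 112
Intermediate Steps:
Q(y, p) = 9 + y
t = 7
t*Q(7, 17) = 7*(9 + 7) = 7*16 = 112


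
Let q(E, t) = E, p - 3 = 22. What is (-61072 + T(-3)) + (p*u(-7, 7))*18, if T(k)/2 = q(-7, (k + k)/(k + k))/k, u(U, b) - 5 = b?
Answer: -167002/3 ≈ -55667.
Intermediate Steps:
p = 25 (p = 3 + 22 = 25)
u(U, b) = 5 + b
T(k) = -14/k (T(k) = 2*(-7/k) = -14/k)
(-61072 + T(-3)) + (p*u(-7, 7))*18 = (-61072 - 14/(-3)) + (25*(5 + 7))*18 = (-61072 - 14*(-⅓)) + (25*12)*18 = (-61072 + 14/3) + 300*18 = -183202/3 + 5400 = -167002/3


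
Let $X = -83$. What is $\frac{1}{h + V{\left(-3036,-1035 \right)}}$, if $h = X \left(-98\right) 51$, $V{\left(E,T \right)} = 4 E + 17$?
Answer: $\frac{1}{402707} \approx 2.4832 \cdot 10^{-6}$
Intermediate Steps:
$V{\left(E,T \right)} = 17 + 4 E$
$h = 414834$ ($h = \left(-83\right) \left(-98\right) 51 = 8134 \cdot 51 = 414834$)
$\frac{1}{h + V{\left(-3036,-1035 \right)}} = \frac{1}{414834 + \left(17 + 4 \left(-3036\right)\right)} = \frac{1}{414834 + \left(17 - 12144\right)} = \frac{1}{414834 - 12127} = \frac{1}{402707}$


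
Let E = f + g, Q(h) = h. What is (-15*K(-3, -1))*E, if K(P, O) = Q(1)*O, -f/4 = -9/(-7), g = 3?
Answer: -225/7 ≈ -32.143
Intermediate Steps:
f = -36/7 (f = -(-36)/(-7) = -(-36)*(-1)/7 = -4*9/7 = -36/7 ≈ -5.1429)
K(P, O) = O (K(P, O) = 1*O = O)
E = -15/7 (E = -36/7 + 3 = -15/7 ≈ -2.1429)
(-15*K(-3, -1))*E = -15*(-1)*(-15/7) = 15*(-15/7) = -225/7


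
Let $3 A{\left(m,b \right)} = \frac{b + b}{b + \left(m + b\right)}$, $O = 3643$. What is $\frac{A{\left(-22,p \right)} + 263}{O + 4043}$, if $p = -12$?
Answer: $\frac{6053}{176778} \approx 0.034241$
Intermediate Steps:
$A{\left(m,b \right)} = \frac{2 b}{3 \left(m + 2 b\right)}$ ($A{\left(m,b \right)} = \frac{\left(b + b\right) \frac{1}{b + \left(m + b\right)}}{3} = \frac{2 b \frac{1}{b + \left(b + m\right)}}{3} = \frac{2 b \frac{1}{m + 2 b}}{3} = \frac{2 b}{3 \left(m + 2 b\right)}$)
$\frac{A{\left(-22,p \right)} + 263}{O + 4043} = \frac{\frac{2}{3} \left(-12\right) \frac{1}{-22 + 2 \left(-12\right)} + 263}{3643 + 4043} = \frac{\frac{2}{3} \left(-12\right) \frac{1}{-22 - 24} + 263}{7686} = \left(\frac{2}{3} \left(-12\right) \frac{1}{-46} + 263\right) \frac{1}{7686} = \left(\frac{2}{3} \left(-12\right) \left(- \frac{1}{46}\right) + 263\right) \frac{1}{7686} = \left(\frac{4}{23} + 263\right) \frac{1}{7686} = \frac{6053}{23} \cdot \frac{1}{7686} = \frac{6053}{176778}$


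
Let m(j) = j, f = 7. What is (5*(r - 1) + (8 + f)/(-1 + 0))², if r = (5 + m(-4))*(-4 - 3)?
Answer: 3025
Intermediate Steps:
r = -7 (r = (5 - 4)*(-4 - 3) = 1*(-7) = -7)
(5*(r - 1) + (8 + f)/(-1 + 0))² = (5*(-7 - 1) + (8 + 7)/(-1 + 0))² = (5*(-8) + 15/(-1))² = (-40 + 15*(-1))² = (-40 - 15)² = (-55)² = 3025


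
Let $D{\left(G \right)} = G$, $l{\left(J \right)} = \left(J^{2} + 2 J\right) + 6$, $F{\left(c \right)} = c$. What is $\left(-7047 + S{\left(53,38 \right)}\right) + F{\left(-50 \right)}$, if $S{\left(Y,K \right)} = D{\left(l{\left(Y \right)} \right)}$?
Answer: $-4176$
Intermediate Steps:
$l{\left(J \right)} = 6 + J^{2} + 2 J$
$S{\left(Y,K \right)} = 6 + Y^{2} + 2 Y$
$\left(-7047 + S{\left(53,38 \right)}\right) + F{\left(-50 \right)} = \left(-7047 + \left(6 + 53^{2} + 2 \cdot 53\right)\right) - 50 = \left(-7047 + \left(6 + 2809 + 106\right)\right) - 50 = \left(-7047 + 2921\right) - 50 = -4126 - 50 = -4176$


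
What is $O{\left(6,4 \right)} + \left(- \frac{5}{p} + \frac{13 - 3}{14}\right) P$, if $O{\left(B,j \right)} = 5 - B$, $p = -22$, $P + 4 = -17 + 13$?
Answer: $- \frac{657}{77} \approx -8.5325$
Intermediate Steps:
$P = -8$ ($P = -4 + \left(-17 + 13\right) = -4 - 4 = -8$)
$O{\left(6,4 \right)} + \left(- \frac{5}{p} + \frac{13 - 3}{14}\right) P = \left(5 - 6\right) + \left(- \frac{5}{-22} + \frac{13 - 3}{14}\right) \left(-8\right) = \left(5 - 6\right) + \left(\left(-5\right) \left(- \frac{1}{22}\right) + 10 \cdot \frac{1}{14}\right) \left(-8\right) = -1 + \left(\frac{5}{22} + \frac{5}{7}\right) \left(-8\right) = -1 + \frac{145}{154} \left(-8\right) = -1 - \frac{580}{77} = - \frac{657}{77}$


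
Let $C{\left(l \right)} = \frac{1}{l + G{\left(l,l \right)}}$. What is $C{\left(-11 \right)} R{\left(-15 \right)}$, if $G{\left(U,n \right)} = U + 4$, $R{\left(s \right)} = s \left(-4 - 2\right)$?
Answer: $-5$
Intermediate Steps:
$R{\left(s \right)} = - 6 s$ ($R{\left(s \right)} = s \left(-6\right) = - 6 s$)
$G{\left(U,n \right)} = 4 + U$
$C{\left(l \right)} = \frac{1}{4 + 2 l}$ ($C{\left(l \right)} = \frac{1}{l + \left(4 + l\right)} = \frac{1}{4 + 2 l}$)
$C{\left(-11 \right)} R{\left(-15 \right)} = \frac{1}{2 \left(2 - 11\right)} \left(\left(-6\right) \left(-15\right)\right) = \frac{1}{2 \left(-9\right)} 90 = \frac{1}{2} \left(- \frac{1}{9}\right) 90 = \left(- \frac{1}{18}\right) 90 = -5$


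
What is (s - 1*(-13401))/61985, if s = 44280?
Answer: 57681/61985 ≈ 0.93056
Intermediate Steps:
(s - 1*(-13401))/61985 = (44280 - 1*(-13401))/61985 = (44280 + 13401)*(1/61985) = 57681*(1/61985) = 57681/61985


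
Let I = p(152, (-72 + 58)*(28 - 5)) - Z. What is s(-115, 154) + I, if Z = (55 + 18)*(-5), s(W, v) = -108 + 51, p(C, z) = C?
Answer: 460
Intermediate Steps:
s(W, v) = -57
Z = -365 (Z = 73*(-5) = -365)
I = 517 (I = 152 - 1*(-365) = 152 + 365 = 517)
s(-115, 154) + I = -57 + 517 = 460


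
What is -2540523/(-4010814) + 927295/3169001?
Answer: 3923375898551/4236757858938 ≈ 0.92603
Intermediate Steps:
-2540523/(-4010814) + 927295/3169001 = -2540523*(-1/4010814) + 927295*(1/3169001) = 846841/1336938 + 927295/3169001 = 3923375898551/4236757858938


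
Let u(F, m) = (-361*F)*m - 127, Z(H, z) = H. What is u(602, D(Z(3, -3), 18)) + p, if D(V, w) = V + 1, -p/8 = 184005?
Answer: -2341455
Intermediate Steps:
p = -1472040 (p = -8*184005 = -1472040)
D(V, w) = 1 + V
u(F, m) = -127 - 361*F*m (u(F, m) = -361*F*m - 127 = -127 - 361*F*m)
u(602, D(Z(3, -3), 18)) + p = (-127 - 361*602*(1 + 3)) - 1472040 = (-127 - 361*602*4) - 1472040 = (-127 - 869288) - 1472040 = -869415 - 1472040 = -2341455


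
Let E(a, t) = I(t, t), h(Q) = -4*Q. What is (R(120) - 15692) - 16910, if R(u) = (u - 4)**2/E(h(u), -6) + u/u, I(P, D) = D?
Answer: -104531/3 ≈ -34844.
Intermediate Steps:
E(a, t) = t
R(u) = 1 - (-4 + u)**2/6 (R(u) = (u - 4)**2/(-6) + u/u = (-4 + u)**2*(-1/6) + 1 = -(-4 + u)**2/6 + 1 = 1 - (-4 + u)**2/6)
(R(120) - 15692) - 16910 = ((1 - (-4 + 120)**2/6) - 15692) - 16910 = ((1 - 1/6*116**2) - 15692) - 16910 = ((1 - 1/6*13456) - 15692) - 16910 = ((1 - 6728/3) - 15692) - 16910 = (-6725/3 - 15692) - 16910 = -53801/3 - 16910 = -104531/3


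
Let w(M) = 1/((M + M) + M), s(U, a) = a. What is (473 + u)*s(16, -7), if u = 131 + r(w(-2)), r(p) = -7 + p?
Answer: -25067/6 ≈ -4177.8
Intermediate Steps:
w(M) = 1/(3*M) (w(M) = 1/(2*M + M) = 1/(3*M))
u = 743/6 (u = 131 + (-7 + (1/3)/(-2)) = 131 + (-7 + (1/3)*(-1/2)) = 131 + (-7 - 1/6) = 131 - 43/6 = 743/6 ≈ 123.83)
(473 + u)*s(16, -7) = (473 + 743/6)*(-7) = (3581/6)*(-7) = -25067/6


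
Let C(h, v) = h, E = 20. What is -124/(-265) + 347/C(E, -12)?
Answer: 18887/1060 ≈ 17.818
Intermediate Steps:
-124/(-265) + 347/C(E, -12) = -124/(-265) + 347/20 = -124*(-1/265) + 347*(1/20) = 124/265 + 347/20 = 18887/1060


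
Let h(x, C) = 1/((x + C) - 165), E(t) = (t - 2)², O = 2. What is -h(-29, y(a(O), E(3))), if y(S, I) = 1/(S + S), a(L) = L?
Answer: 4/775 ≈ 0.0051613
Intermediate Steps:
E(t) = (-2 + t)²
y(S, I) = 1/(2*S)
h(x, C) = 1/(-165 + C + x) (h(x, C) = 1/((C + x) - 165) = 1/(-165 + C + x))
-h(-29, y(a(O), E(3))) = -1/(-165 + (½)/2 - 29) = -1/(-165 + (½)*(½) - 29) = -1/(-165 + ¼ - 29) = -1/(-775/4) = -1*(-4/775) = 4/775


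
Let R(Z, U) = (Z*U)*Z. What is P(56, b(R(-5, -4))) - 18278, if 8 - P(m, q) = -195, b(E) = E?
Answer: -18075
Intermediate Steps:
R(Z, U) = U*Z² (R(Z, U) = (U*Z)*Z = U*Z²)
P(m, q) = 203 (P(m, q) = 8 - 1*(-195) = 8 + 195 = 203)
P(56, b(R(-5, -4))) - 18278 = 203 - 18278 = -18075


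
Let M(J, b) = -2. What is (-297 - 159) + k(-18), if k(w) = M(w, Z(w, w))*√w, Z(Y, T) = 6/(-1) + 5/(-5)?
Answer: -456 - 6*I*√2 ≈ -456.0 - 8.4853*I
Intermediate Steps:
Z(Y, T) = -7 (Z(Y, T) = 6*(-1) + 5*(-⅕) = -6 - 1 = -7)
k(w) = -2*√w
(-297 - 159) + k(-18) = (-297 - 159) - 6*I*√2 = -456 - 6*I*√2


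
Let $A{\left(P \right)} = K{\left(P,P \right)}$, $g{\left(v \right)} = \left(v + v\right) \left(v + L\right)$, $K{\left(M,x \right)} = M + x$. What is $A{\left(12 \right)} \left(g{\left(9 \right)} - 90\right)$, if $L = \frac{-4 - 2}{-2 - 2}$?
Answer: $2376$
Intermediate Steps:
$L = \frac{3}{2}$ ($L = - \frac{6}{-4} = \left(-6\right) \left(- \frac{1}{4}\right) = \frac{3}{2} \approx 1.5$)
$g{\left(v \right)} = 2 v \left(\frac{3}{2} + v\right)$ ($g{\left(v \right)} = \left(v + v\right) \left(v + \frac{3}{2}\right) = 2 v \left(\frac{3}{2} + v\right)$)
$A{\left(P \right)} = 2 P$ ($A{\left(P \right)} = P + P = 2 P$)
$A{\left(12 \right)} \left(g{\left(9 \right)} - 90\right) = 2 \cdot 12 \left(9 \left(3 + 2 \cdot 9\right) - 90\right) = 24 \left(9 \left(3 + 18\right) - 90\right) = 24 \left(9 \cdot 21 - 90\right) = 24 \left(189 - 90\right) = 24 \cdot 99 = 2376$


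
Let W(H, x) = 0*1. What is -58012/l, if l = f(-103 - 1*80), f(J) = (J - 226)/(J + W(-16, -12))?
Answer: -10616196/409 ≈ -25956.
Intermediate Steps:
W(H, x) = 0
f(J) = (-226 + J)/J (f(J) = (J - 226)/(J + 0) = (-226 + J)/J)
l = 409/183 (l = (-226 + (-103 - 1*80))/(-103 - 1*80) = (-226 + (-103 - 80))/(-103 - 80) = (-226 - 183)/(-183) = -1/183*(-409) = 409/183 ≈ 2.2350)
-58012/l = -58012/409/183 = -58012*183/409 = -10616196/409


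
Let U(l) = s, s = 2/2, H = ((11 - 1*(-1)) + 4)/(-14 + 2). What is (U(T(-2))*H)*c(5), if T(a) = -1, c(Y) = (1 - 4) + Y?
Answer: -8/3 ≈ -2.6667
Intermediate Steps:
c(Y) = -3 + Y
H = -4/3 (H = ((11 + 1) + 4)/(-12) = (12 + 4)*(-1/12) = 16*(-1/12) = -4/3 ≈ -1.3333)
s = 1 (s = 2*(½) = 1)
U(l) = 1
(U(T(-2))*H)*c(5) = (1*(-4/3))*(-3 + 5) = -4/3*2 = -8/3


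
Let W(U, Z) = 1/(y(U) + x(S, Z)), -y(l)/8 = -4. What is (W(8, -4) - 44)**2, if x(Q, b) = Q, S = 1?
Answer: 2105401/1089 ≈ 1933.3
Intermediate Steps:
y(l) = 32 (y(l) = -8*(-4) = 32)
W(U, Z) = 1/33 (W(U, Z) = 1/(32 + 1) = 1/33)
(W(8, -4) - 44)**2 = (1/33 - 44)**2 = (-1451/33)**2 = 2105401/1089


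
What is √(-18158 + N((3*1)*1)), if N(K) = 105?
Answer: I*√18053 ≈ 134.36*I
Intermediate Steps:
√(-18158 + N((3*1)*1)) = √(-18158 + 105) = √(-18053) = I*√18053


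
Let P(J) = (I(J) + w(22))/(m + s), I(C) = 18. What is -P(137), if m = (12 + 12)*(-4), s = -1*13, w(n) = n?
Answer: 40/109 ≈ 0.36697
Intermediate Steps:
s = -13
m = -96 (m = 24*(-4) = -96)
P(J) = -40/109 (P(J) = (18 + 22)/(-96 - 13) = 40/(-109) = 40*(-1/109) = -40/109)
-P(137) = -1*(-40/109) = 40/109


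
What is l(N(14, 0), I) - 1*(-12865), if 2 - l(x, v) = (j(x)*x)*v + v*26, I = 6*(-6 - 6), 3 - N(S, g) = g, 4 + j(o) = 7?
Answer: 15387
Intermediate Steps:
j(o) = 3 (j(o) = -4 + 7 = 3)
N(S, g) = 3 - g
I = -72 (I = 6*(-12) = -72)
l(x, v) = 2 - 26*v - 3*v*x (l(x, v) = 2 - ((3*x)*v + v*26) = 2 - (3*v*x + 26*v) = 2 - (26*v + 3*v*x) = 2 + (-26*v - 3*v*x) = 2 - 26*v - 3*v*x)
l(N(14, 0), I) - 1*(-12865) = (2 - 26*(-72) - 3*(-72)*(3 - 1*0)) - 1*(-12865) = (2 + 1872 - 3*(-72)*(3 + 0)) + 12865 = (2 + 1872 - 3*(-72)*3) + 12865 = (2 + 1872 + 648) + 12865 = 2522 + 12865 = 15387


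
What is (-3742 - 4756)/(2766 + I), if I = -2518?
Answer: -4249/124 ≈ -34.266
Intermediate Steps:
(-3742 - 4756)/(2766 + I) = (-3742 - 4756)/(2766 - 2518) = -8498/248 = -8498*1/248 = -4249/124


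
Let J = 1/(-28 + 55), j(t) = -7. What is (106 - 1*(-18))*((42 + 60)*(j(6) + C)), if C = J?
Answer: -792608/9 ≈ -88068.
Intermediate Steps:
J = 1/27 ≈ 0.037037
C = 1/27 ≈ 0.037037
(106 - 1*(-18))*((42 + 60)*(j(6) + C)) = (106 - 1*(-18))*((42 + 60)*(-7 + 1/27)) = (106 + 18)*(102*(-188/27)) = 124*(-6392/9) = -792608/9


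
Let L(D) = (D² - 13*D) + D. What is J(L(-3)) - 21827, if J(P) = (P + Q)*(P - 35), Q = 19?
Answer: -21187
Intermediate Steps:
L(D) = D² - 12*D
J(P) = (-35 + P)*(19 + P) (J(P) = (P + 19)*(P - 35) = (19 + P)*(-35 + P) = (-35 + P)*(19 + P))
J(L(-3)) - 21827 = (-665 + (-3*(-12 - 3))² - (-48)*(-12 - 3)) - 21827 = (-665 + (-3*(-15))² - (-48)*(-15)) - 21827 = (-665 + 45² - 16*45) - 21827 = (-665 + 2025 - 720) - 21827 = 640 - 21827 = -21187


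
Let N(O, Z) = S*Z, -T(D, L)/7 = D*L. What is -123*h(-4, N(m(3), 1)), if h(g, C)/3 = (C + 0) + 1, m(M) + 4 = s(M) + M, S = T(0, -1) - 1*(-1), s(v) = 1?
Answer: -738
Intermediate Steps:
T(D, L) = -7*D*L
S = 1 (S = -7*0*(-1) - 1*(-1) = 0 + 1 = 1)
m(M) = -3 + M (m(M) = -4 + (1 + M) = -3 + M)
N(O, Z) = Z (N(O, Z) = 1*Z = Z)
h(g, C) = 3 + 3*C (h(g, C) = 3*((C + 0) + 1) = 3*(C + 1) = 3*(1 + C) = 3 + 3*C)
-123*h(-4, N(m(3), 1)) = -123*(3 + 3*1) = -123*(3 + 3) = -123*6 = -738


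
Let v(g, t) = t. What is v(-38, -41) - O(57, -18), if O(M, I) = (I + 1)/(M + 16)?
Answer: -2976/73 ≈ -40.767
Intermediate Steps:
O(M, I) = (1 + I)/(16 + M)
v(-38, -41) - O(57, -18) = -41 - (1 - 18)/(16 + 57) = -41 - (-17)/73 = -41 - 1*(-17/73) = -41 + 17/73 = -2976/73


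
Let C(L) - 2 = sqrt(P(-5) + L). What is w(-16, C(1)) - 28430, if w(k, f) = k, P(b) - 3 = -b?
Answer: -28446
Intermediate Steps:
P(b) = 3 - b
C(L) = 2 + sqrt(8 + L) (C(L) = 2 + sqrt((3 - 1*(-5)) + L) = 2 + sqrt((3 + 5) + L) = 2 + sqrt(8 + L))
w(-16, C(1)) - 28430 = -16 - 28430 = -28446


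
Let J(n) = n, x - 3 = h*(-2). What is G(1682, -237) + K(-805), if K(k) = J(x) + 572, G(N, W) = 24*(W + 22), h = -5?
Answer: -4575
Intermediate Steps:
x = 13 (x = 3 - 5*(-2) = 3 + 10 = 13)
G(N, W) = 528 + 24*W (G(N, W) = 24*(22 + W) = 528 + 24*W)
K(k) = 585 (K(k) = 13 + 572 = 585)
G(1682, -237) + K(-805) = (528 + 24*(-237)) + 585 = (528 - 5688) + 585 = -5160 + 585 = -4575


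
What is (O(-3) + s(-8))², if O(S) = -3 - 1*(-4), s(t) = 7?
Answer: 64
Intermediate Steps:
O(S) = 1 (O(S) = -3 + 4 = 1)
(O(-3) + s(-8))² = (1 + 7)² = 8² = 64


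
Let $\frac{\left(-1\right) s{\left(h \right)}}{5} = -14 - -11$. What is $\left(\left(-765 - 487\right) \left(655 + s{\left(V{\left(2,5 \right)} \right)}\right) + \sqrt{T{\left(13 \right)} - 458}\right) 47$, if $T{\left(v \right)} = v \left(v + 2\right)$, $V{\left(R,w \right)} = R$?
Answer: $-39425480 + 47 i \sqrt{263} \approx -3.9425 \cdot 10^{7} + 762.21 i$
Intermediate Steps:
$s{\left(h \right)} = 15$ ($s{\left(h \right)} = - 5 \left(-14 - -11\right) = - 5 \left(-14 + 11\right) = \left(-5\right) \left(-3\right) = 15$)
$T{\left(v \right)} = v \left(2 + v\right)$
$\left(\left(-765 - 487\right) \left(655 + s{\left(V{\left(2,5 \right)} \right)}\right) + \sqrt{T{\left(13 \right)} - 458}\right) 47 = \left(\left(-765 - 487\right) \left(655 + 15\right) + \sqrt{13 \left(2 + 13\right) - 458}\right) 47 = \left(\left(-1252\right) 670 + \sqrt{13 \cdot 15 - 458}\right) 47 = \left(-838840 + \sqrt{195 - 458}\right) 47 = \left(-838840 + \sqrt{-263}\right) 47 = \left(-838840 + i \sqrt{263}\right) 47 = -39425480 + 47 i \sqrt{263}$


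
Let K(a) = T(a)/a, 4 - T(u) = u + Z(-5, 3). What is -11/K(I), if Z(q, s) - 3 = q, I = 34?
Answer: 187/14 ≈ 13.357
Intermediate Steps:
Z(q, s) = 3 + q
T(u) = 6 - u (T(u) = 4 - (u + (3 - 5)) = 4 - (u - 2) = 4 - (-2 + u) = 4 + (2 - u) = 6 - u)
K(a) = (6 - a)/a
-11/K(I) = -11*34/(6 - 1*34) = -11*34/(6 - 34) = -11/((1/34)*(-28)) = -11/(-14/17) = -11*(-17/14) = 187/14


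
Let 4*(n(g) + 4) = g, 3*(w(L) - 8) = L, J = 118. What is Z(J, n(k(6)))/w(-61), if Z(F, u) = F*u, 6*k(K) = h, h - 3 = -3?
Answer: 1416/37 ≈ 38.270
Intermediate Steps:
h = 0 (h = 3 - 3 = 0)
w(L) = 8 + L/3
k(K) = 0 (k(K) = (1/6)*0 = 0)
n(g) = -4 + g/4
Z(J, n(k(6)))/w(-61) = (118*(-4 + (1/4)*0))/(8 + (1/3)*(-61)) = (118*(-4 + 0))/(8 - 61/3) = (118*(-4))/(-37/3) = -472*(-3/37) = 1416/37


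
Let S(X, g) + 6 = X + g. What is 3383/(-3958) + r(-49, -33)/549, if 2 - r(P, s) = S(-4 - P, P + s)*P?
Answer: -10188857/2172942 ≈ -4.6890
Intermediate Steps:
S(X, g) = -6 + X + g (S(X, g) = -6 + (X + g) = -6 + X + g)
r(P, s) = 2 - P*(-10 + s) (r(P, s) = 2 - (-6 + (-4 - P) + (P + s))*P = 2 - (-10 + s)*P = 2 - P*(-10 + s))
3383/(-3958) + r(-49, -33)/549 = 3383/(-3958) + (2 - 1*(-49)*(-10 - 33))/549 = 3383*(-1/3958) + (2 - 1*(-49)*(-43))*(1/549) = -3383/3958 + (2 - 2107)*(1/549) = -3383/3958 - 2105*1/549 = -3383/3958 - 2105/549 = -10188857/2172942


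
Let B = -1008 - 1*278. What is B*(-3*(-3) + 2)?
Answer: -14146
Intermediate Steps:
B = -1286 (B = -1008 - 278 = -1286)
B*(-3*(-3) + 2) = -1286*(-3*(-3) + 2) = -1286*(9 + 2) = -1286*11 = -14146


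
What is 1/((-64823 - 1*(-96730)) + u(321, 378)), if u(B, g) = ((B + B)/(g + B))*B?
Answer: 233/7503025 ≈ 3.1054e-5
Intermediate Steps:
u(B, g) = 2*B**2/(B + g) (u(B, g) = ((2*B)/(B + g))*B = (2*B/(B + g))*B = 2*B**2/(B + g))
1/((-64823 - 1*(-96730)) + u(321, 378)) = 1/((-64823 - 1*(-96730)) + 2*321**2/(321 + 378)) = 1/((-64823 + 96730) + 2*103041/699) = 1/(31907 + 2*103041*(1/699)) = 1/(31907 + 68694/233) = 1/(7503025/233) = 233/7503025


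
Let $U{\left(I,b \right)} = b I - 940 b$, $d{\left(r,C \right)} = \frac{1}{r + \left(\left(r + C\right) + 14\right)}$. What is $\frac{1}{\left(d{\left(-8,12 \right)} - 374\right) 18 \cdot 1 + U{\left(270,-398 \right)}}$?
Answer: $\frac{5}{1299649} \approx 3.8472 \cdot 10^{-6}$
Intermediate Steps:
$d{\left(r,C \right)} = \frac{1}{14 + C + 2 r}$ ($d{\left(r,C \right)} = \frac{1}{r + \left(\left(C + r\right) + 14\right)} = \frac{1}{r + \left(14 + C + r\right)} = \frac{1}{14 + C + 2 r}$)
$U{\left(I,b \right)} = - 940 b + I b$ ($U{\left(I,b \right)} = I b - 940 b = - 940 b + I b$)
$\frac{1}{\left(d{\left(-8,12 \right)} - 374\right) 18 \cdot 1 + U{\left(270,-398 \right)}} = \frac{1}{\left(\frac{1}{14 + 12 + 2 \left(-8\right)} - 374\right) 18 \cdot 1 - 398 \left(-940 + 270\right)} = \frac{1}{\left(\frac{1}{14 + 12 - 16} - 374\right) 18 - -266660} = \frac{1}{\left(\frac{1}{10} - 374\right) 18 + 266660} = \frac{1}{\left(- \frac{3739}{10}\right) 18 + 266660} = \frac{1}{- \frac{33651}{5} + 266660} = \frac{1}{\frac{1299649}{5}} = \frac{5}{1299649}$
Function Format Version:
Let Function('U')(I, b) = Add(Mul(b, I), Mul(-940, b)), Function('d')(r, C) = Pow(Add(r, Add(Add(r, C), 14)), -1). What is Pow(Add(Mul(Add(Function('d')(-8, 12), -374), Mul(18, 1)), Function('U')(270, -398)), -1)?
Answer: Rational(5, 1299649) ≈ 3.8472e-6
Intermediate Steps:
Function('d')(r, C) = Pow(Add(14, C, Mul(2, r)), -1) (Function('d')(r, C) = Pow(Add(r, Add(Add(C, r), 14)), -1) = Pow(Add(r, Add(14, C, r)), -1) = Pow(Add(14, C, Mul(2, r)), -1))
Function('U')(I, b) = Add(Mul(-940, b), Mul(I, b)) (Function('U')(I, b) = Add(Mul(I, b), Mul(-940, b)) = Add(Mul(-940, b), Mul(I, b)))
Pow(Add(Mul(Add(Function('d')(-8, 12), -374), Mul(18, 1)), Function('U')(270, -398)), -1) = Pow(Add(Mul(Add(Pow(Add(14, 12, Mul(2, -8)), -1), -374), Mul(18, 1)), Mul(-398, Add(-940, 270))), -1) = Pow(Add(Mul(Add(Pow(Add(14, 12, -16), -1), -374), 18), Mul(-398, -670)), -1) = Pow(Add(Mul(Add(Pow(10, -1), -374), 18), 266660), -1) = Pow(Add(Mul(Add(Rational(1, 10), -374), 18), 266660), -1) = Pow(Add(Mul(Rational(-3739, 10), 18), 266660), -1) = Pow(Add(Rational(-33651, 5), 266660), -1) = Pow(Rational(1299649, 5), -1) = Rational(5, 1299649)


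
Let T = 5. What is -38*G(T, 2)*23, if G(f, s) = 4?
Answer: -3496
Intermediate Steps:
-38*G(T, 2)*23 = -38*4*23 = -152*23 = -3496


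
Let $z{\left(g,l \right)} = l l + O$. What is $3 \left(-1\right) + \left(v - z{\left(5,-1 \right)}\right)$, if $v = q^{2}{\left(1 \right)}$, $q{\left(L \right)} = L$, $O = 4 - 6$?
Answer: $-1$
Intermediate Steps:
$O = -2$ ($O = 4 - 6 = -2$)
$z{\left(g,l \right)} = -2 + l^{2}$ ($z{\left(g,l \right)} = l l - 2 = l^{2} - 2 = -2 + l^{2}$)
$v = 1$ ($v = 1^{2} = 1$)
$3 \left(-1\right) + \left(v - z{\left(5,-1 \right)}\right) = 3 \left(-1\right) + \left(1 - \left(-2 + \left(-1\right)^{2}\right)\right) = -3 + \left(1 - \left(-2 + 1\right)\right) = -3 + \left(1 - -1\right) = -3 + \left(1 + 1\right) = -3 + 2 = -1$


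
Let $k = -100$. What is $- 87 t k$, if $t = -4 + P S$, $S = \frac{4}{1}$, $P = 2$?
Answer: $34800$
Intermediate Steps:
$S = 4$ ($S = 4 \cdot 1 = 4$)
$t = 4$ ($t = -4 + 2 \cdot 4 = -4 + 8 = 4$)
$- 87 t k = \left(-87\right) 4 \left(-100\right) = \left(-348\right) \left(-100\right) = 34800$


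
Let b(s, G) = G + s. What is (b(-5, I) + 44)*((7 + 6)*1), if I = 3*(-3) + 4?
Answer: 442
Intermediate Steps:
I = -5 (I = -9 + 4 = -5)
(b(-5, I) + 44)*((7 + 6)*1) = ((-5 - 5) + 44)*((7 + 6)*1) = (-10 + 44)*(13*1) = 34*13 = 442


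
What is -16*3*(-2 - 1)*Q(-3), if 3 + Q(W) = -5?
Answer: -1152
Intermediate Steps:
Q(W) = -8 (Q(W) = -3 - 5 = -8)
-16*3*(-2 - 1)*Q(-3) = -16*3*(-2 - 1)*(-8) = -16*3*(-3)*(-8) = -(-144)*(-8) = -16*72 = -1152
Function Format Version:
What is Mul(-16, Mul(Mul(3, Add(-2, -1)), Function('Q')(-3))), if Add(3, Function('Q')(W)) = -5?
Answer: -1152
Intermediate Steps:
Function('Q')(W) = -8 (Function('Q')(W) = Add(-3, -5) = -8)
Mul(-16, Mul(Mul(3, Add(-2, -1)), Function('Q')(-3))) = Mul(-16, Mul(Mul(3, Add(-2, -1)), -8)) = Mul(-16, Mul(Mul(3, -3), -8)) = Mul(-16, Mul(-9, -8)) = Mul(-16, 72) = -1152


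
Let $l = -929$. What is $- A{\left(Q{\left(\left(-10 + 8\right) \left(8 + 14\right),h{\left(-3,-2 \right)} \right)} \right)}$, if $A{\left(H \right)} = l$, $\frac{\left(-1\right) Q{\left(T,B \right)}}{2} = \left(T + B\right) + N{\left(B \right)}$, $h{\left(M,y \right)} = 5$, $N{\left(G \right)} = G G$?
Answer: $929$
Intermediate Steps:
$N{\left(G \right)} = G^{2}$
$Q{\left(T,B \right)} = - 2 B - 2 T - 2 B^{2}$ ($Q{\left(T,B \right)} = - 2 \left(\left(T + B\right) + B^{2}\right) = - 2 \left(\left(B + T\right) + B^{2}\right) = - 2 \left(B + T + B^{2}\right) = - 2 B - 2 T - 2 B^{2}$)
$A{\left(H \right)} = -929$
$- A{\left(Q{\left(\left(-10 + 8\right) \left(8 + 14\right),h{\left(-3,-2 \right)} \right)} \right)} = \left(-1\right) \left(-929\right) = 929$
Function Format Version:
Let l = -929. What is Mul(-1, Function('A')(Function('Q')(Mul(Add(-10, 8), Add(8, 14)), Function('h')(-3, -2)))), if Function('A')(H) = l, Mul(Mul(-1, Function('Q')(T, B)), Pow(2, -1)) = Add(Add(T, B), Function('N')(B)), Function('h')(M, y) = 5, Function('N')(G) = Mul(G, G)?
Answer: 929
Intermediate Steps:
Function('N')(G) = Pow(G, 2)
Function('Q')(T, B) = Add(Mul(-2, B), Mul(-2, T), Mul(-2, Pow(B, 2))) (Function('Q')(T, B) = Mul(-2, Add(Add(T, B), Pow(B, 2))) = Mul(-2, Add(Add(B, T), Pow(B, 2))) = Mul(-2, Add(B, T, Pow(B, 2))) = Add(Mul(-2, B), Mul(-2, T), Mul(-2, Pow(B, 2))))
Function('A')(H) = -929
Mul(-1, Function('A')(Function('Q')(Mul(Add(-10, 8), Add(8, 14)), Function('h')(-3, -2)))) = Mul(-1, -929) = 929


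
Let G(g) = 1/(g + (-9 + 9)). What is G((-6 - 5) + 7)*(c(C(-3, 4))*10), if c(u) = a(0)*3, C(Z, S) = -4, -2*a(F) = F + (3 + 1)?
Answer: 15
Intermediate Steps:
a(F) = -2 - F/2 (a(F) = -(F + (3 + 1))/2 = -(F + 4)/2 = -(4 + F)/2 = -2 - F/2)
G(g) = 1/g (G(g) = 1/(g + 0) = 1/g)
c(u) = -6 (c(u) = (-2 - ½*0)*3 = (-2 + 0)*3 = -2*3 = -6)
G((-6 - 5) + 7)*(c(C(-3, 4))*10) = (-6*10)/((-6 - 5) + 7) = -60/(-11 + 7) = -60/(-4) = -¼*(-60) = 15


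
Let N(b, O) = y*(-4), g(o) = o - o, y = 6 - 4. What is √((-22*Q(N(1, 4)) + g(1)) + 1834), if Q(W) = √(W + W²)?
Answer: √(1834 - 44*√14) ≈ 40.858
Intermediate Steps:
y = 2
g(o) = 0
N(b, O) = -8 (N(b, O) = 2*(-4) = -8)
√((-22*Q(N(1, 4)) + g(1)) + 1834) = √((-22*2*√14 + 0) + 1834) = √((-44*√14 + 0) + 1834) = √(-44*√14 + 1834) = √(1834 - 44*√14)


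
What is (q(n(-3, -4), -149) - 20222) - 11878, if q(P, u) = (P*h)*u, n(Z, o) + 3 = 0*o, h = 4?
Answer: -30312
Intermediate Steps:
n(Z, o) = -3 (n(Z, o) = -3 + 0*o = -3 + 0 = -3)
q(P, u) = 4*P*u (q(P, u) = (P*4)*u = (4*P)*u = 4*P*u)
(q(n(-3, -4), -149) - 20222) - 11878 = (4*(-3)*(-149) - 20222) - 11878 = (1788 - 20222) - 11878 = -18434 - 11878 = -30312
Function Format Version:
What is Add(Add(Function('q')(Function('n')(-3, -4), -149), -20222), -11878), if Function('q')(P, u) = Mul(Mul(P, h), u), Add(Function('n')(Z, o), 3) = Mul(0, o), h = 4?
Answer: -30312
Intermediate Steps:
Function('n')(Z, o) = -3 (Function('n')(Z, o) = Add(-3, Mul(0, o)) = Add(-3, 0) = -3)
Function('q')(P, u) = Mul(4, P, u) (Function('q')(P, u) = Mul(Mul(P, 4), u) = Mul(Mul(4, P), u) = Mul(4, P, u))
Add(Add(Function('q')(Function('n')(-3, -4), -149), -20222), -11878) = Add(Add(Mul(4, -3, -149), -20222), -11878) = Add(Add(1788, -20222), -11878) = Add(-18434, -11878) = -30312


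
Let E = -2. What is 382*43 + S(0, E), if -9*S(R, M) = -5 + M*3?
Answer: 147845/9 ≈ 16427.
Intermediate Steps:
S(R, M) = 5/9 - M/3 (S(R, M) = -(-5 + M*3)/9 = -(-5 + 3*M)/9 = 5/9 - M/3)
382*43 + S(0, E) = 382*43 + (5/9 - ⅓*(-2)) = 16426 + (5/9 + ⅔) = 16426 + 11/9 = 147845/9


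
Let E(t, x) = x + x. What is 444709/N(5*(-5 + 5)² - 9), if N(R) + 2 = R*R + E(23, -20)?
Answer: 444709/39 ≈ 11403.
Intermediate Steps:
E(t, x) = 2*x
N(R) = -42 + R² (N(R) = -2 + (R*R + 2*(-20)) = -2 + (R² - 40) = -2 + (-40 + R²) = -42 + R²)
444709/N(5*(-5 + 5)² - 9) = 444709/(-42 + (5*(-5 + 5)² - 9)²) = 444709/(-42 + (5*0² - 9)²) = 444709/(-42 + (5*0 - 9)²) = 444709/(-42 + (0 - 9)²) = 444709/(-42 + (-9)²) = 444709/(-42 + 81) = 444709/39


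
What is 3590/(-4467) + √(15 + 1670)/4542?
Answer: -3590/4467 + √1685/4542 ≈ -0.79463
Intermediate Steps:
3590/(-4467) + √(15 + 1670)/4542 = 3590*(-1/4467) + √1685*(1/4542) = -3590/4467 + √1685/4542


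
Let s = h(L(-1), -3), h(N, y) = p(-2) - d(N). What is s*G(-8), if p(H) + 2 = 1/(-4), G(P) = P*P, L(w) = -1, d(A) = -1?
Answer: -80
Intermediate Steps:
G(P) = P²
p(H) = -9/4 (p(H) = -2 + 1/(-4) = -2 - ¼ = -9/4)
h(N, y) = -5/4 (h(N, y) = -9/4 - 1*(-1) = -9/4 + 1 = -5/4)
s = -5/4 ≈ -1.2500
s*G(-8) = -5/4*(-8)² = -5/4*64 = -80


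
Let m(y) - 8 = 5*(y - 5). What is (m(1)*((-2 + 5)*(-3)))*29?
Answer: 3132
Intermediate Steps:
m(y) = -17 + 5*y (m(y) = 8 + 5*(y - 5) = 8 + 5*(-5 + y) = 8 + (-25 + 5*y) = -17 + 5*y)
(m(1)*((-2 + 5)*(-3)))*29 = ((-17 + 5*1)*((-2 + 5)*(-3)))*29 = ((-17 + 5)*(3*(-3)))*29 = -12*(-9)*29 = 108*29 = 3132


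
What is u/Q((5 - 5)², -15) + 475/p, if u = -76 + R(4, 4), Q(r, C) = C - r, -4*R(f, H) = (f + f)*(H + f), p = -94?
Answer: 1523/1410 ≈ 1.0801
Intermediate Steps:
R(f, H) = -f*(H + f)/2 (R(f, H) = -(f + f)*(H + f)/4 = -2*f*(H + f)/4 = -f*(H + f)/2)
u = -92 (u = -76 - ½*4*(4 + 4) = -76 - ½*4*8 = -76 - 16 = -92)
u/Q((5 - 5)², -15) + 475/p = -92/(-15 - (5 - 5)²) + 475/(-94) = -92/(-15 - 1*0²) + 475*(-1/94) = -92/(-15 - 1*0) - 475/94 = -92/(-15 + 0) - 475/94 = -92/(-15) - 475/94 = -92*(-1/15) - 475/94 = 92/15 - 475/94 = 1523/1410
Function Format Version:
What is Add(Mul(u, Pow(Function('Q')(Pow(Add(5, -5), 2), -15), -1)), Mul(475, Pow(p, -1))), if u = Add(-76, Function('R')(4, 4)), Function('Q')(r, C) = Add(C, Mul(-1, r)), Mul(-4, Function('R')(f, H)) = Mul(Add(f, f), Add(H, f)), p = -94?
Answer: Rational(1523, 1410) ≈ 1.0801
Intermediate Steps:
Function('R')(f, H) = Mul(Rational(-1, 2), f, Add(H, f)) (Function('R')(f, H) = Mul(Rational(-1, 4), Mul(Add(f, f), Add(H, f))) = Mul(Rational(-1, 4), Mul(Mul(2, f), Add(H, f))) = Mul(Rational(-1, 4), Mul(2, f, Add(H, f))) = Mul(Rational(-1, 2), f, Add(H, f)))
u = -92 (u = Add(-76, Mul(Rational(-1, 2), 4, Add(4, 4))) = Add(-76, Mul(Rational(-1, 2), 4, 8)) = Add(-76, -16) = -92)
Add(Mul(u, Pow(Function('Q')(Pow(Add(5, -5), 2), -15), -1)), Mul(475, Pow(p, -1))) = Add(Mul(-92, Pow(Add(-15, Mul(-1, Pow(Add(5, -5), 2))), -1)), Mul(475, Pow(-94, -1))) = Add(Mul(-92, Pow(Add(-15, Mul(-1, Pow(0, 2))), -1)), Mul(475, Rational(-1, 94))) = Add(Mul(-92, Pow(Add(-15, Mul(-1, 0)), -1)), Rational(-475, 94)) = Add(Mul(-92, Pow(Add(-15, 0), -1)), Rational(-475, 94)) = Add(Mul(-92, Pow(-15, -1)), Rational(-475, 94)) = Add(Mul(-92, Rational(-1, 15)), Rational(-475, 94)) = Add(Rational(92, 15), Rational(-475, 94)) = Rational(1523, 1410)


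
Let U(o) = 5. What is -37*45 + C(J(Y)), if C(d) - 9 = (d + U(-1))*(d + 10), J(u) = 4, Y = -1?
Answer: -1530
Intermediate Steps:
C(d) = 9 + (5 + d)*(10 + d) (C(d) = 9 + (d + 5)*(d + 10) = 9 + (5 + d)*(10 + d))
-37*45 + C(J(Y)) = -37*45 + (59 + 4**2 + 15*4) = -1665 + (59 + 16 + 60) = -1665 + 135 = -1530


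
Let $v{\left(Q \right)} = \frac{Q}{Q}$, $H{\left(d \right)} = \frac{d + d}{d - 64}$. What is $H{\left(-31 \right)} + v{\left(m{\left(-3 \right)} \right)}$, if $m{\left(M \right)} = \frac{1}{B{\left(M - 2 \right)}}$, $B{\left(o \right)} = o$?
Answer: $\frac{157}{95} \approx 1.6526$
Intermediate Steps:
$H{\left(d \right)} = \frac{2 d}{-64 + d}$
$m{\left(M \right)} = \frac{1}{-2 + M}$ ($m{\left(M \right)} = \frac{1}{M - 2} = \frac{1}{-2 + M}$)
$v{\left(Q \right)} = 1$
$H{\left(-31 \right)} + v{\left(m{\left(-3 \right)} \right)} = 2 \left(-31\right) \frac{1}{-64 - 31} + 1 = 2 \left(-31\right) \frac{1}{-95} + 1 = 2 \left(-31\right) \left(- \frac{1}{95}\right) + 1 = \frac{62}{95} + 1 = \frac{157}{95}$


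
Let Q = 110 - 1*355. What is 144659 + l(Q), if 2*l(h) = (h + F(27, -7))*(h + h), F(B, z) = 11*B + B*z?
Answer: 178224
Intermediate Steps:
Q = -245 (Q = 110 - 355 = -245)
l(h) = h*(108 + h) (l(h) = ((h + 27*(11 - 7))*(h + h))/2 = ((h + 27*4)*(2*h))/2 = ((h + 108)*(2*h))/2 = ((108 + h)*(2*h))/2 = (2*h*(108 + h))/2 = h*(108 + h))
144659 + l(Q) = 144659 - 245*(108 - 245) = 144659 - 245*(-137) = 144659 + 33565 = 178224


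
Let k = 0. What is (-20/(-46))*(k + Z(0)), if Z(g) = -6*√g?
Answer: 0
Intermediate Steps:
(-20/(-46))*(k + Z(0)) = (-20/(-46))*(0 - 6*√0) = (-20*(-1/46))*(0 - 6*0) = 10*(0 + 0)/23 = (10/23)*0 = 0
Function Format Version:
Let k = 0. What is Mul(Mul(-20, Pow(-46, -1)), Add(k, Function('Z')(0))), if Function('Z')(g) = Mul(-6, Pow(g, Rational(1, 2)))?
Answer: 0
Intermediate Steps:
Mul(Mul(-20, Pow(-46, -1)), Add(k, Function('Z')(0))) = Mul(Mul(-20, Pow(-46, -1)), Add(0, Mul(-6, Pow(0, Rational(1, 2))))) = Mul(Mul(-20, Rational(-1, 46)), Add(0, Mul(-6, 0))) = Mul(Rational(10, 23), Add(0, 0)) = Mul(Rational(10, 23), 0) = 0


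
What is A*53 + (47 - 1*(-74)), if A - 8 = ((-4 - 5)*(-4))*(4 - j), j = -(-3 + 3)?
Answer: 8177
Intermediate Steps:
j = 0 (j = -1*0 = 0)
A = 152 (A = 8 + ((-4 - 5)*(-4))*(4 - 1*0) = 8 + (-9*(-4))*(4 + 0) = 8 + 36*4 = 8 + 144 = 152)
A*53 + (47 - 1*(-74)) = 152*53 + (47 - 1*(-74)) = 8056 + (47 + 74) = 8056 + 121 = 8177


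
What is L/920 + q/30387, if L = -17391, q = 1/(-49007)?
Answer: -25898254756139/1370041652280 ≈ -18.903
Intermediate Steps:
q = -1/49007 ≈ -2.0405e-5
L/920 + q/30387 = -17391/920 - 1/49007/30387 = -17391*1/920 - 1/49007*1/30387 = -17391/920 - 1/1489175709 = -25898254756139/1370041652280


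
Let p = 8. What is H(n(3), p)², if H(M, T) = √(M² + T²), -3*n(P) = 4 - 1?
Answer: 65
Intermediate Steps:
n(P) = -1 (n(P) = -(4 - 1)/3 = -⅓*3 = -1)
H(n(3), p)² = (√((-1)² + 8²))² = (√(1 + 64))² = (√65)² = 65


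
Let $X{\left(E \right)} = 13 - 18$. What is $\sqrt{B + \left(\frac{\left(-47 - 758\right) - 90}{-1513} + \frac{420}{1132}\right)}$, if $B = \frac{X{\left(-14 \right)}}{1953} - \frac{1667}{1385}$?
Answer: $\frac{i \sqrt{36307757842090062189470}}{386061172665} \approx 0.49356 i$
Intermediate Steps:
$X{\left(E \right)} = -5$ ($X{\left(E \right)} = 13 - 18 = -5$)
$B = - \frac{3262576}{2704905}$ ($B = - \frac{5}{1953} - \frac{1667}{1385} = - \frac{3262576}{2704905} \approx -1.2062$)
$\sqrt{B + \left(\frac{\left(-47 - 758\right) - 90}{-1513} + \frac{420}{1132}\right)} = \sqrt{- \frac{3262576}{2704905} + \left(\frac{\left(-47 - 758\right) - 90}{-1513} + \frac{420}{1132}\right)} = \sqrt{- \frac{3262576}{2704905} + \left(\left(-805 - 90\right) \left(- \frac{1}{1513}\right) + 420 \cdot \frac{1}{1132}\right)} = \sqrt{- \frac{3262576}{2704905} + \left(\left(-895\right) \left(- \frac{1}{1513}\right) + \frac{105}{283}\right)} = \sqrt{- \frac{3262576}{2704905} + \left(\frac{895}{1513} + \frac{105}{283}\right)} = \sqrt{- \frac{3262576}{2704905} + \frac{412150}{428179}} = \sqrt{- \frac{282139933354}{1158183517995}} = \frac{i \sqrt{36307757842090062189470}}{386061172665}$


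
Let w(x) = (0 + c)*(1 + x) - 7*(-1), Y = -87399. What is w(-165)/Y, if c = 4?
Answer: 649/87399 ≈ 0.0074257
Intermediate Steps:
w(x) = 11 + 4*x (w(x) = (0 + 4)*(1 + x) - 7*(-1) = 4*(1 + x) + 7 = (4 + 4*x) + 7 = 11 + 4*x)
w(-165)/Y = (11 + 4*(-165))/(-87399) = (11 - 660)*(-1/87399) = -649*(-1/87399) = 649/87399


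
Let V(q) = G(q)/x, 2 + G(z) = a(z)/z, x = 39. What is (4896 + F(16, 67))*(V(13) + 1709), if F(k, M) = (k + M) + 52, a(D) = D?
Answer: 8597850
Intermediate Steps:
F(k, M) = 52 + M + k (F(k, M) = (M + k) + 52 = 52 + M + k)
G(z) = -1 (G(z) = -2 + z/z = -2 + 1 = -1)
V(q) = -1/39
(4896 + F(16, 67))*(V(13) + 1709) = (4896 + (52 + 67 + 16))*(-1/39 + 1709) = (4896 + 135)*(66650/39) = 5031*(66650/39) = 8597850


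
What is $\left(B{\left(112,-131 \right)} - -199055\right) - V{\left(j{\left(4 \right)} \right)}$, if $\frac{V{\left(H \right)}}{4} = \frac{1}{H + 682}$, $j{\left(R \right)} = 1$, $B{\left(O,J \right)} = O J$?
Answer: $\frac{125933585}{683} \approx 1.8438 \cdot 10^{5}$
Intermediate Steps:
$B{\left(O,J \right)} = J O$
$V{\left(H \right)} = \frac{4}{682 + H}$ ($V{\left(H \right)} = \frac{4}{H + 682} = \frac{4}{682 + H}$)
$\left(B{\left(112,-131 \right)} - -199055\right) - V{\left(j{\left(4 \right)} \right)} = \left(\left(-131\right) 112 - -199055\right) - \frac{4}{682 + 1} = \left(-14672 + 199055\right) - \frac{4}{683} = 184383 - 4 \cdot \frac{1}{683} = 184383 - \frac{4}{683} = \frac{125933585}{683}$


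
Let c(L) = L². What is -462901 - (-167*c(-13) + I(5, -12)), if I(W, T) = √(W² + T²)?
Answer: -434691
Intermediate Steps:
I(W, T) = √(T² + W²)
-462901 - (-167*c(-13) + I(5, -12)) = -462901 - (-167*(-13)² + √((-12)² + 5²)) = -462901 - (-167*169 + √(144 + 25)) = -462901 - (-28223 + √169) = -462901 - (-28223 + 13) = -462901 - 1*(-28210) = -462901 + 28210 = -434691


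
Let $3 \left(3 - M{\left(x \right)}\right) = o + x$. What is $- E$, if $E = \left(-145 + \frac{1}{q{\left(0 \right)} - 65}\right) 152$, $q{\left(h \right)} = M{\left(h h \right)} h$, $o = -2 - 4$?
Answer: $\frac{1432752}{65} \approx 22042.0$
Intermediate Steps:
$o = -6$
$M{\left(x \right)} = 5 - \frac{x}{3}$ ($M{\left(x \right)} = 3 - \frac{-6 + x}{3} = 3 - \left(-2 + \frac{x}{3}\right) = 5 - \frac{x}{3}$)
$q{\left(h \right)} = h \left(5 - \frac{h^{2}}{3}\right)$ ($q{\left(h \right)} = \left(5 - \frac{h h}{3}\right) h = \left(5 - \frac{h^{2}}{3}\right) h = h \left(5 - \frac{h^{2}}{3}\right)$)
$E = - \frac{1432752}{65}$ ($E = \left(-145 + \frac{1}{\frac{1}{3} \cdot 0 \left(15 - 0^{2}\right) - 65}\right) 152 = \left(-145 + \frac{1}{\frac{1}{3} \cdot 0 \left(15 - 0\right) - 65}\right) 152 = \left(-145 + \frac{1}{\frac{1}{3} \cdot 0 \left(15 + 0\right) - 65}\right) 152 = \left(-145 + \frac{1}{\frac{1}{3} \cdot 0 \cdot 15 - 65}\right) 152 = \left(-145 + \frac{1}{0 - 65}\right) 152 = \left(-145 + \frac{1}{-65}\right) 152 = \left(-145 - \frac{1}{65}\right) 152 = \left(- \frac{9426}{65}\right) 152 = - \frac{1432752}{65} \approx -22042.0$)
$- E = \left(-1\right) \left(- \frac{1432752}{65}\right) = \frac{1432752}{65}$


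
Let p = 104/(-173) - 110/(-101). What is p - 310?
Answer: -5408104/17473 ≈ -309.51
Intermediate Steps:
p = 8526/17473 (p = 104*(-1/173) - 110*(-1/101) = -104/173 + 110/101 = 8526/17473 ≈ 0.48795)
p - 310 = 8526/17473 - 310 = -5408104/17473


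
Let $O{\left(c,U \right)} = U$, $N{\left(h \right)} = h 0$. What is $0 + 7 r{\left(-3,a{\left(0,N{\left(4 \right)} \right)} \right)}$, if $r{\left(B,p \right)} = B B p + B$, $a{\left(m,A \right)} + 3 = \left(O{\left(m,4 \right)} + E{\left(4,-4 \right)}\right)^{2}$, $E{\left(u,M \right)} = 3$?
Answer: $2877$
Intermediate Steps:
$N{\left(h \right)} = 0$
$a{\left(m,A \right)} = 46$ ($a{\left(m,A \right)} = -3 + \left(4 + 3\right)^{2} = -3 + 7^{2} = -3 + 49 = 46$)
$r{\left(B,p \right)} = B + p B^{2}$ ($r{\left(B,p \right)} = B^{2} p + B = p B^{2} + B = B + p B^{2}$)
$0 + 7 r{\left(-3,a{\left(0,N{\left(4 \right)} \right)} \right)} = 0 + 7 \left(- 3 \left(1 - 138\right)\right) = 0 + 7 \left(\left(-3\right) \left(-137\right)\right) = 0 + 7 \cdot 411 = 0 + 2877 = 2877$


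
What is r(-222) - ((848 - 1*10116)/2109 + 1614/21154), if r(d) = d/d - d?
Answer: 5070762812/22306893 ≈ 227.32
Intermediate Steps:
r(d) = 1 - d
r(-222) - ((848 - 1*10116)/2109 + 1614/21154) = (1 - 1*(-222)) - ((848 - 1*10116)/2109 + 1614/21154) = (1 + 222) - ((848 - 10116)*(1/2109) + 1614*(1/21154)) = 223 - (-9268*1/2109 + 807/10577) = 223 - (-9268/2109 + 807/10577) = 223 - 1*(-96325673/22306893) = 223 + 96325673/22306893 = 5070762812/22306893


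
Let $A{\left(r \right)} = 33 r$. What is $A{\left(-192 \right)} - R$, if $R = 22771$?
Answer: $-29107$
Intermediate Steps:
$A{\left(-192 \right)} - R = 33 \left(-192\right) - 22771 = -6336 - 22771 = -29107$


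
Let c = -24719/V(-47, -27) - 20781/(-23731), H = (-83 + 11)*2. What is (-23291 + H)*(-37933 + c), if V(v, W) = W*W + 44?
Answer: 16320506256889925/18344063 ≈ 8.8969e+8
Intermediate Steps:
V(v, W) = 44 + W**2 (V(v, W) = W**2 + 44 = 44 + W**2)
H = -144 (H = -72*2 = -144)
c = -570542876/18344063 (c = -24719/(44 + (-27)**2) - 20781/(-23731) = -24719/(44 + 729) - 20781*(-1/23731) = -24719/773 + 20781/23731 = -570542876/18344063 ≈ -31.102)
(-23291 + H)*(-37933 + c) = (-23291 - 144)*(-37933 - 570542876/18344063) = -23435*(-696415884655/18344063) = 16320506256889925/18344063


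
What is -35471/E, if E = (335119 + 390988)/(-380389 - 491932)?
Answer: 30942098191/726107 ≈ 42614.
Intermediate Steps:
E = -726107/872321 (E = 726107/(-872321) = 726107*(-1/872321) = -726107/872321 ≈ -0.83239)
-35471/E = -35471/(-726107/872321) = -35471*(-872321/726107) = 30942098191/726107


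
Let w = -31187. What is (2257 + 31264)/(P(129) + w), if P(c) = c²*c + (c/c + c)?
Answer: 33521/2115632 ≈ 0.015844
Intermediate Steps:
P(c) = 1 + c + c³ (P(c) = c³ + (1 + c) = 1 + c + c³)
(2257 + 31264)/(P(129) + w) = (2257 + 31264)/((1 + 129 + 129³) - 31187) = 33521/((1 + 129 + 2146689) - 31187) = 33521/(2146819 - 31187) = 33521/2115632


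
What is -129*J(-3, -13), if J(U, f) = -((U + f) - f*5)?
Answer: 6321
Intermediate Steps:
J(U, f) = -U + 4*f (J(U, f) = -((U + f) - 5*f) = -(U - 4*f) = -U + 4*f)
-129*J(-3, -13) = -129*(-1*(-3) + 4*(-13)) = -129*(3 - 52) = -129*(-49) = 6321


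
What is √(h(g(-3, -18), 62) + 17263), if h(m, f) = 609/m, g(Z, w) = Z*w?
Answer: √621874/6 ≈ 131.43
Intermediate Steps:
√(h(g(-3, -18), 62) + 17263) = √(609/((-3*(-18))) + 17263) = √(609/54 + 17263) = √(609*(1/54) + 17263) = √(203/18 + 17263) = √(310937/18) = √621874/6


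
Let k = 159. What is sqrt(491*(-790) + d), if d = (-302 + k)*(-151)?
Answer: I*sqrt(366297) ≈ 605.22*I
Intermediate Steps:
d = 21593 (d = (-302 + 159)*(-151) = -143*(-151) = 21593)
sqrt(491*(-790) + d) = sqrt(491*(-790) + 21593) = sqrt(-387890 + 21593) = sqrt(-366297) = I*sqrt(366297)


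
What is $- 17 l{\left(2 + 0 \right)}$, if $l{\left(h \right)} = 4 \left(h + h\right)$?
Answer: $-272$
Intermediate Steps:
$l{\left(h \right)} = 8 h$ ($l{\left(h \right)} = 4 \cdot 2 h = 8 h$)
$- 17 l{\left(2 + 0 \right)} = - 17 \cdot 8 \left(2 + 0\right) = - 17 \cdot 8 \cdot 2 = \left(-17\right) 16 = -272$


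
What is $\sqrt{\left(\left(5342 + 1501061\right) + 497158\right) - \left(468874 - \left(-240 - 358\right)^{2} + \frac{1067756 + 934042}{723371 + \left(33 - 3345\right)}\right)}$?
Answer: $\frac{\sqrt{981122988617758889}}{720059} \approx 1375.6$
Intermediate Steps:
$\sqrt{\left(\left(5342 + 1501061\right) + 497158\right) - \left(468874 - \left(-240 - 358\right)^{2} + \frac{1067756 + 934042}{723371 + \left(33 - 3345\right)}\right)} = \sqrt{\left(1506403 + 497158\right) - \left(468874 - 357604 + \frac{2001798}{723371 + \left(33 - 3345\right)}\right)} = \sqrt{2003561 - \left(111270 + \frac{2001798}{723371 - 3312}\right)} = \sqrt{2003561 - \left(111270 + \frac{2001798}{720059}\right)} = \sqrt{2003561 - \left(111270 + 2001798 \cdot \frac{1}{720059}\right)} = \sqrt{2003561 - \frac{80122966728}{720059}} = \sqrt{\frac{1362559163371}{720059}} = \frac{\sqrt{981122988617758889}}{720059}$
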